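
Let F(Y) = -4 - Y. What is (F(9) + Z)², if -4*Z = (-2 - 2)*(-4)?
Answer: 289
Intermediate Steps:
Z = -4 (Z = -(-2 - 2)*(-4)/4 = -(-1)*(-4) = -¼*16 = -4)
(F(9) + Z)² = ((-4 - 1*9) - 4)² = ((-4 - 9) - 4)² = (-13 - 4)² = (-17)² = 289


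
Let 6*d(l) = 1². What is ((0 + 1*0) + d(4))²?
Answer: 1/36 ≈ 0.027778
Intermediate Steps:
d(l) = ⅙ (d(l) = (⅙)*1² = (⅙)*1 = ⅙)
((0 + 1*0) + d(4))² = ((0 + 1*0) + ⅙)² = ((0 + 0) + ⅙)² = (0 + ⅙)² = (⅙)² = 1/36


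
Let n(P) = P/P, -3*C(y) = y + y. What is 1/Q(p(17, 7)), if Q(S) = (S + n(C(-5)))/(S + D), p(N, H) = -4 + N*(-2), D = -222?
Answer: 260/37 ≈ 7.0270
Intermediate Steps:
C(y) = -2*y/3 (C(y) = -(y + y)/3 = -2*y/3)
n(P) = 1
p(N, H) = -4 - 2*N
Q(S) = (1 + S)/(-222 + S) (Q(S) = (S + 1)/(S - 222) = (1 + S)/(-222 + S))
1/Q(p(17, 7)) = 1/((1 + (-4 - 2*17))/(-222 + (-4 - 2*17))) = 1/((1 + (-4 - 34))/(-222 + (-4 - 34))) = 1/((1 - 38)/(-222 - 38)) = 1/(-37/(-260)) = 1/(-1/260*(-37)) = 1/(37/260) = 260/37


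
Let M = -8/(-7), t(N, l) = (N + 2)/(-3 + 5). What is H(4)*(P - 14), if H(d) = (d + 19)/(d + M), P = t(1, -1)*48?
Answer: 4669/18 ≈ 259.39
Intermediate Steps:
t(N, l) = 1 + N/2 (t(N, l) = (2 + N)/2 = (2 + N)*(½) = 1 + N/2)
P = 72 (P = (1 + (½)*1)*48 = (1 + ½)*48 = (3/2)*48 = 72)
M = 8/7 (M = -8*(-⅐) = 8/7 ≈ 1.1429)
H(d) = (19 + d)/(8/7 + d) (H(d) = (d + 19)/(d + 8/7) = (19 + d)/(8/7 + d))
H(4)*(P - 14) = (7*(19 + 4)/(8 + 7*4))*(72 - 14) = (7*23/(8 + 28))*58 = (7*23/36)*58 = (7*(1/36)*23)*58 = (161/36)*58 = 4669/18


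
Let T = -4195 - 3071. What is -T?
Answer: 7266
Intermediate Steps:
T = -7266
-T = -1*(-7266) = 7266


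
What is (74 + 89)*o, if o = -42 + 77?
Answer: 5705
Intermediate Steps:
o = 35
(74 + 89)*o = (74 + 89)*35 = 163*35 = 5705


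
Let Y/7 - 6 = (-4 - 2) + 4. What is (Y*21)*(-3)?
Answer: -1764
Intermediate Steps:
Y = 28 (Y = 42 + 7*((-4 - 2) + 4) = 42 + 7*(-6 + 4) = 42 + 7*(-2) = 42 - 14 = 28)
(Y*21)*(-3) = (28*21)*(-3) = 588*(-3) = -1764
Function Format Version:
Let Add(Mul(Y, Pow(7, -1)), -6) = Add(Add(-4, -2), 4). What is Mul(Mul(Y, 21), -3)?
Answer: -1764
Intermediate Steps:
Y = 28 (Y = Add(42, Mul(7, Add(Add(-4, -2), 4))) = Add(42, Mul(7, Add(-6, 4))) = Add(42, Mul(7, -2)) = Add(42, -14) = 28)
Mul(Mul(Y, 21), -3) = Mul(Mul(28, 21), -3) = Mul(588, -3) = -1764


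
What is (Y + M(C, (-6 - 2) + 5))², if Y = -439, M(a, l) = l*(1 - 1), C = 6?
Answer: 192721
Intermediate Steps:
M(a, l) = 0 (M(a, l) = l*0 = 0)
(Y + M(C, (-6 - 2) + 5))² = (-439 + 0)² = (-439)² = 192721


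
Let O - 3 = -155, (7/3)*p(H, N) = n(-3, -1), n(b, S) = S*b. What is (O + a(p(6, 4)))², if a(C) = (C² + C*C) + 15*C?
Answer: 40208281/2401 ≈ 16746.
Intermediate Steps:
p(H, N) = 9/7 (p(H, N) = 3*(-1*(-3))/7 = (3/7)*3 = 9/7)
O = -152 (O = 3 - 155 = -152)
a(C) = 2*C² + 15*C (a(C) = (C² + C²) + 15*C = 2*C² + 15*C)
(O + a(p(6, 4)))² = (-152 + 9*(15 + 2*(9/7))/7)² = (-152 + 9*(15 + 18/7)/7)² = (-152 + (9/7)*(123/7))² = (-152 + 1107/49)² = (-6341/49)² = 40208281/2401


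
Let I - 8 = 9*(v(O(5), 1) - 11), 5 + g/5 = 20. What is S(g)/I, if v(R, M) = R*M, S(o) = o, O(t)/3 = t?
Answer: 75/44 ≈ 1.7045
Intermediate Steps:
g = 75 (g = -25 + 5*20 = -25 + 100 = 75)
O(t) = 3*t
v(R, M) = M*R
I = 44 (I = 8 + 9*(1*(3*5) - 11) = 8 + 9*(1*15 - 11) = 8 + 9*(15 - 11) = 8 + 9*4 = 8 + 36 = 44)
S(g)/I = 75/44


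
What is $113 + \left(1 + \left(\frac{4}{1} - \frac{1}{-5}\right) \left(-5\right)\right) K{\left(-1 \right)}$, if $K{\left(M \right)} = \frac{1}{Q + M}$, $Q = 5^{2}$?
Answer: $\frac{673}{6} \approx 112.17$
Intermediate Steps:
$Q = 25$
$K{\left(M \right)} = \frac{1}{25 + M}$
$113 + \left(1 + \left(\frac{4}{1} - \frac{1}{-5}\right) \left(-5\right)\right) K{\left(-1 \right)} = 113 + \frac{1 + \left(\frac{4}{1} - \frac{1}{-5}\right) \left(-5\right)}{25 - 1} = 113 + \frac{1 + \left(4 \cdot 1 - - \frac{1}{5}\right) \left(-5\right)}{24} = 113 + \left(1 + \left(4 + \frac{1}{5}\right) \left(-5\right)\right) \frac{1}{24} = 113 + \left(1 + \frac{21}{5} \left(-5\right)\right) \frac{1}{24} = 113 + \left(1 - 21\right) \frac{1}{24} = 113 - \frac{5}{6} = \frac{673}{6}$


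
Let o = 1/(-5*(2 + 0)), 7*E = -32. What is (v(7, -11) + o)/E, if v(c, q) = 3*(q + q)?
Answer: 4627/320 ≈ 14.459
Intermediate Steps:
E = -32/7 (E = (⅐)*(-32) = -32/7 ≈ -4.5714)
v(c, q) = 6*q (v(c, q) = 3*(2*q) = 6*q)
o = -⅒ (o = 1/(-5*2) = 1/(-10) = -⅒ ≈ -0.10000)
(v(7, -11) + o)/E = (6*(-11) - ⅒)/(-32/7) = (-66 - ⅒)*(-7/32) = -661/10*(-7/32) = 4627/320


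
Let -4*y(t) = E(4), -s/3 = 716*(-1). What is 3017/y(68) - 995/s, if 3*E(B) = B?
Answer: -19442543/2148 ≈ -9051.5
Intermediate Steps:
s = 2148 (s = -2148*(-1) = -3*(-716) = 2148)
E(B) = B/3
y(t) = -⅓ (y(t) = -4/12 = -¼*4/3 = -⅓)
3017/y(68) - 995/s = 3017/(-⅓) - 995/2148 = 3017*(-3) - 995*1/2148 = -9051 - 995/2148 = -19442543/2148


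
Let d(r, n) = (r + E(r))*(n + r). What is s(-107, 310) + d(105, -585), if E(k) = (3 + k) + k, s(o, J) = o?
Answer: -152747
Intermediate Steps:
E(k) = 3 + 2*k
d(r, n) = (3 + 3*r)*(n + r) (d(r, n) = (r + (3 + 2*r))*(n + r) = (3 + 3*r)*(n + r))
s(-107, 310) + d(105, -585) = -107 + (3*(-585) + 3*105 + 3*105² + 3*(-585)*105) = -107 + (-1755 + 315 + 3*11025 - 184275) = -107 + (-1755 + 315 + 33075 - 184275) = -107 - 152640 = -152747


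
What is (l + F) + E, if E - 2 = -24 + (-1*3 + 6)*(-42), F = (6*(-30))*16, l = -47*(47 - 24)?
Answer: -4109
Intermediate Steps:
l = -1081 (l = -47*23 = -1081)
F = -2880 (F = -180*16 = -2880)
E = -148 (E = 2 + (-24 + (-1*3 + 6)*(-42)) = 2 + (-24 + (-3 + 6)*(-42)) = 2 + (-24 + 3*(-42)) = 2 + (-24 - 126) = 2 - 150 = -148)
(l + F) + E = (-1081 - 2880) - 148 = -3961 - 148 = -4109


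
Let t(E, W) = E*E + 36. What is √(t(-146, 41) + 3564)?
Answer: 2*√6229 ≈ 157.85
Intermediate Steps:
t(E, W) = 36 + E² (t(E, W) = E² + 36 = 36 + E²)
√(t(-146, 41) + 3564) = √((36 + (-146)²) + 3564) = √((36 + 21316) + 3564) = √(21352 + 3564) = √24916 = 2*√6229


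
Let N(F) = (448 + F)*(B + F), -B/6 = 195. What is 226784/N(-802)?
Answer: 28348/87261 ≈ 0.32486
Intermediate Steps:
B = -1170 (B = -6*195 = -1170)
N(F) = (-1170 + F)*(448 + F) (N(F) = (448 + F)*(-1170 + F) = (-1170 + F)*(448 + F))
226784/N(-802) = 226784/(-524160 + (-802)**2 - 722*(-802)) = 226784/(-524160 + 643204 + 579044) = 226784/698088 = 226784*(1/698088) = 28348/87261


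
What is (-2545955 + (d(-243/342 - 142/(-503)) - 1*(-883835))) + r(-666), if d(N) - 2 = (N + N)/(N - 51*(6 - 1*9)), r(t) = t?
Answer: -4849105495858/2916257 ≈ -1.6628e+6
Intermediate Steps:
d(N) = 2 + 2*N/(153 + N) (d(N) = 2 + (N + N)/(N - 51*(6 - 1*9)) = 2 + (2*N)/(N - 51*(6 - 9)) = 2 + (2*N)/(N - 51*(-3)) = 2 + (2*N)/(N + 153) = 2 + (2*N)/(153 + N) = 2 + 2*N/(153 + N))
(-2545955 + (d(-243/342 - 142/(-503)) - 1*(-883835))) + r(-666) = (-2545955 + (2*(153 + 2*(-243/342 - 142/(-503)))/(153 + (-243/342 - 142/(-503))) - 1*(-883835))) - 666 = (-2545955 + (2*(153 + 2*(-243*1/342 - 142*(-1/503)))/(153 + (-243*1/342 - 142*(-1/503))) + 883835)) - 666 = (-2545955 + (2*(153 + 2*(-27/38 + 142/503))/(153 + (-27/38 + 142/503)) + 883835)) - 666 = (-2545955 + (2*(153 + 2*(-8185/19114))/(153 - 8185/19114) + 883835)) - 666 = (-2545955 + (2*(153 - 8185/9557)/(2916257/19114) + 883835)) - 666 = (-2545955 + (2*(19114/2916257)*(1454036/9557) + 883835)) - 666 = (-2545955 + (5816144/2916257 + 883835)) - 666 = (-2545955 + 2577495821739/2916257) - 666 = -4847163268696/2916257 - 666 = -4849105495858/2916257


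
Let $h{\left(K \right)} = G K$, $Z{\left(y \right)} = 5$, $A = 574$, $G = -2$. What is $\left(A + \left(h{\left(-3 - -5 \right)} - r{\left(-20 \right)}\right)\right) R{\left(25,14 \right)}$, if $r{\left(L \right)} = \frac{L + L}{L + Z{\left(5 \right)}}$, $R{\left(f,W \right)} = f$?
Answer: $\frac{42550}{3} \approx 14183.0$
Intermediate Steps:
$h{\left(K \right)} = - 2 K$
$r{\left(L \right)} = \frac{2 L}{5 + L}$ ($r{\left(L \right)} = \frac{L + L}{L + 5} = \frac{2 L}{5 + L}$)
$\left(A + \left(h{\left(-3 - -5 \right)} - r{\left(-20 \right)}\right)\right) R{\left(25,14 \right)} = \left(574 - \left(2 \left(-3 - -5\right) + 2 \left(-20\right) \frac{1}{5 - 20}\right)\right) 25 = \left(574 - \left(2 \left(-3 + 5\right) + 2 \left(-20\right) \frac{1}{-15}\right)\right) 25 = \left(574 - \left(4 + 2 \left(-20\right) \left(- \frac{1}{15}\right)\right)\right) 25 = \left(574 - \frac{20}{3}\right) 25 = \frac{1702}{3} \cdot 25 = \frac{42550}{3}$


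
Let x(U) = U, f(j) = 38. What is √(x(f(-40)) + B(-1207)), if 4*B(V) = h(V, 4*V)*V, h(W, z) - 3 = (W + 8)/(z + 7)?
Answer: I*√87603557682/9642 ≈ 30.697*I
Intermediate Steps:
h(W, z) = 3 + (8 + W)/(7 + z) (h(W, z) = 3 + (W + 8)/(z + 7) = 3 + (8 + W)/(7 + z))
B(V) = V*(29 + 13*V)/(4*(7 + 4*V)) (B(V) = (((29 + V + 3*(4*V))/(7 + 4*V))*V)/4 = (((29 + V + 12*V)/(7 + 4*V))*V)/4 = (((29 + 13*V)/(7 + 4*V))*V)/4 = (V*(29 + 13*V)/(7 + 4*V))/4 = V*(29 + 13*V)/(4*(7 + 4*V)))
√(x(f(-40)) + B(-1207)) = √(38 + (¼)*(-1207)*(29 + 13*(-1207))/(7 + 4*(-1207))) = √(38 + (¼)*(-1207)*(29 - 15691)/(7 - 4828)) = √(38 + (¼)*(-1207)*(-15662)/(-4821)) = √(38 + (¼)*(-1207)*(-1/4821)*(-15662)) = √(38 - 9452017/9642) = √(-9085621/9642) = I*√87603557682/9642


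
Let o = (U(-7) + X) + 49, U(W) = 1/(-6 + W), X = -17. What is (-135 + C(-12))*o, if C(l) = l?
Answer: -61005/13 ≈ -4692.7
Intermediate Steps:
o = 415/13 (o = (1/(-6 - 7) - 17) + 49 = (1/(-13) - 17) + 49 = (-1/13 - 17) + 49 = -222/13 + 49 = 415/13 ≈ 31.923)
(-135 + C(-12))*o = (-135 - 12)*(415/13) = -147*415/13 = -61005/13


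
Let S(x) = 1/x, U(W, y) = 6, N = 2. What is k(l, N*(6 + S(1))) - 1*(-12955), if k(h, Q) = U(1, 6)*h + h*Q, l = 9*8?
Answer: 14395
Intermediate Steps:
l = 72
k(h, Q) = 6*h + Q*h (k(h, Q) = 6*h + h*Q = 6*h + Q*h)
k(l, N*(6 + S(1))) - 1*(-12955) = 72*(6 + 2*(6 + 1/1)) - 1*(-12955) = 72*(6 + 2*(6 + 1)) + 12955 = 72*(6 + 2*7) + 12955 = 72*(6 + 14) + 12955 = 72*20 + 12955 = 1440 + 12955 = 14395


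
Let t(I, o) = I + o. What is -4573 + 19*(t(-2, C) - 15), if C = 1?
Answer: -4877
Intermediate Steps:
-4573 + 19*(t(-2, C) - 15) = -4573 + 19*((-2 + 1) - 15) = -4573 + 19*(-1 - 15) = -4573 + 19*(-16) = -4573 - 304 = -4877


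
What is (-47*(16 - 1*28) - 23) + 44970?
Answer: 45511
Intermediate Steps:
(-47*(16 - 1*28) - 23) + 44970 = (-47*(16 - 28) - 23) + 44970 = (-47*(-12) - 23) + 44970 = (564 - 23) + 44970 = 541 + 44970 = 45511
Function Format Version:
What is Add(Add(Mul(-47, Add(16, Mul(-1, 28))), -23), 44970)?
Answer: 45511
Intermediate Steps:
Add(Add(Mul(-47, Add(16, Mul(-1, 28))), -23), 44970) = Add(Add(Mul(-47, Add(16, -28)), -23), 44970) = Add(Add(Mul(-47, -12), -23), 44970) = Add(Add(564, -23), 44970) = Add(541, 44970) = 45511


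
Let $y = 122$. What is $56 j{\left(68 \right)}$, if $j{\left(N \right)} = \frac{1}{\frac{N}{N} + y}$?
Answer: $\frac{56}{123} \approx 0.45528$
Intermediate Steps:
$j{\left(N \right)} = \frac{1}{123}$ ($j{\left(N \right)} = \frac{1}{\frac{N}{N} + 122} = \frac{1}{1 + 122} = \frac{1}{123}$)
$56 j{\left(68 \right)} = 56 \cdot \frac{1}{123} = \frac{56}{123}$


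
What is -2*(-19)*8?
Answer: 304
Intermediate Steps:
-2*(-19)*8 = 38*8 = 304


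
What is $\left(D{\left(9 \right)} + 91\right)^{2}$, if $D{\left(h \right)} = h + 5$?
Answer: $11025$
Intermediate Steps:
$D{\left(h \right)} = 5 + h$
$\left(D{\left(9 \right)} + 91\right)^{2} = \left(\left(5 + 9\right) + 91\right)^{2} = \left(14 + 91\right)^{2} = 105^{2} = 11025$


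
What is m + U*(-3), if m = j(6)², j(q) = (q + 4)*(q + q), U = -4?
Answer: 14412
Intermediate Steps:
j(q) = 2*q*(4 + q) (j(q) = (4 + q)*(2*q) = 2*q*(4 + q))
m = 14400 (m = (2*6*(4 + 6))² = (2*6*10)² = 120² = 14400)
m + U*(-3) = 14400 - 4*(-3) = 14400 + 12 = 14412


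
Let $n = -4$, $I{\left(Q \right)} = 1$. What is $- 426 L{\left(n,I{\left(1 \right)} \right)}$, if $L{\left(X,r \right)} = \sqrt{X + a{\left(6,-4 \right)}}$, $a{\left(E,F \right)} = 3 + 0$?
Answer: $- 426 i \approx - 426.0 i$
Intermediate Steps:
$a{\left(E,F \right)} = 3$
$L{\left(X,r \right)} = \sqrt{3 + X}$ ($L{\left(X,r \right)} = \sqrt{X + 3} = \sqrt{3 + X}$)
$- 426 L{\left(n,I{\left(1 \right)} \right)} = - 426 \sqrt{3 - 4} = - 426 \sqrt{-1} = - 426 i$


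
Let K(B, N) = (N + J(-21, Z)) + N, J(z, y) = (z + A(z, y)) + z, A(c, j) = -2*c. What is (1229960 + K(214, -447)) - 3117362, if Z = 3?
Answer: -1888296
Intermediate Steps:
J(z, y) = 0 (J(z, y) = (z - 2*z) + z = -z + z = 0)
K(B, N) = 2*N (K(B, N) = (N + 0) + N = N + N = 2*N)
(1229960 + K(214, -447)) - 3117362 = (1229960 + 2*(-447)) - 3117362 = (1229960 - 894) - 3117362 = 1229066 - 3117362 = -1888296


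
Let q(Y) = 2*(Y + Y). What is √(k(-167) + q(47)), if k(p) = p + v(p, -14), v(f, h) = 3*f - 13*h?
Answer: I*√298 ≈ 17.263*I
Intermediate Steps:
v(f, h) = -13*h + 3*f
q(Y) = 4*Y (q(Y) = 2*(2*Y) = 4*Y)
k(p) = 182 + 4*p (k(p) = p + (-13*(-14) + 3*p) = p + (182 + 3*p) = 182 + 4*p)
√(k(-167) + q(47)) = √((182 + 4*(-167)) + 4*47) = √((182 - 668) + 188) = √(-486 + 188) = √(-298) = I*√298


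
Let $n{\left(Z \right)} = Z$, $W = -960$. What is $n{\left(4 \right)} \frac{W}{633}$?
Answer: $- \frac{1280}{211} \approx -6.0664$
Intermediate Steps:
$n{\left(4 \right)} \frac{W}{633} = 4 \left(- \frac{960}{633}\right) = 4 \left(\left(-960\right) \frac{1}{633}\right) = 4 \left(- \frac{320}{211}\right) = - \frac{1280}{211}$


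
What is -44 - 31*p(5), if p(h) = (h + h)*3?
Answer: -974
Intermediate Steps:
p(h) = 6*h (p(h) = (2*h)*3 = 6*h)
-44 - 31*p(5) = -44 - 186*5 = -44 - 31*30 = -44 - 930 = -974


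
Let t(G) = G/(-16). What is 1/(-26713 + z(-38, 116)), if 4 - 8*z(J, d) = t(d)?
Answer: -32/854771 ≈ -3.7437e-5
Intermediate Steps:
t(G) = -G/16 (t(G) = G*(-1/16) = -G/16)
z(J, d) = ½ + d/128 (z(J, d) = ½ - (-1)*d/128 = ½ + d/128)
1/(-26713 + z(-38, 116)) = 1/(-26713 + (½ + (1/128)*116)) = 1/(-26713 + (½ + 29/32)) = 1/(-26713 + 45/32) = 1/(-854771/32) = -32/854771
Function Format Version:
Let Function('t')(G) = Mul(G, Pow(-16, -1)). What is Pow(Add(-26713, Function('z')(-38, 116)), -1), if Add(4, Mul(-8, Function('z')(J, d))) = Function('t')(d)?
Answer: Rational(-32, 854771) ≈ -3.7437e-5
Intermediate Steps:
Function('t')(G) = Mul(Rational(-1, 16), G) (Function('t')(G) = Mul(G, Rational(-1, 16)) = Mul(Rational(-1, 16), G))
Function('z')(J, d) = Add(Rational(1, 2), Mul(Rational(1, 128), d)) (Function('z')(J, d) = Add(Rational(1, 2), Mul(Rational(-1, 8), Mul(Rational(-1, 16), d))) = Add(Rational(1, 2), Mul(Rational(1, 128), d)))
Pow(Add(-26713, Function('z')(-38, 116)), -1) = Pow(Add(-26713, Add(Rational(1, 2), Mul(Rational(1, 128), 116))), -1) = Pow(Add(-26713, Add(Rational(1, 2), Rational(29, 32))), -1) = Pow(Add(-26713, Rational(45, 32)), -1) = Pow(Rational(-854771, 32), -1) = Rational(-32, 854771)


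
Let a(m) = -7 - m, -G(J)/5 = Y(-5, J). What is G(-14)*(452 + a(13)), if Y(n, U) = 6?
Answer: -12960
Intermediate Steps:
G(J) = -30 (G(J) = -5*6 = -30)
G(-14)*(452 + a(13)) = -30*(452 + (-7 - 1*13)) = -30*(452 + (-7 - 13)) = -30*(452 - 20) = -30*432 = -12960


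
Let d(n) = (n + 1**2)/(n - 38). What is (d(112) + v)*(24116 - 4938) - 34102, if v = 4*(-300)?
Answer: -851681417/37 ≈ -2.3018e+7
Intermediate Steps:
v = -1200
d(n) = (1 + n)/(-38 + n) (d(n) = (n + 1)/(-38 + n) = (1 + n)/(-38 + n))
(d(112) + v)*(24116 - 4938) - 34102 = ((1 + 112)/(-38 + 112) - 1200)*(24116 - 4938) - 34102 = (113/74 - 1200)*19178 - 34102 = -88687/74*19178 - 34102 = -850419643/37 - 34102 = -851681417/37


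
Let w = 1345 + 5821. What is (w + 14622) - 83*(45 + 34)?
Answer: 15231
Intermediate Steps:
w = 7166
(w + 14622) - 83*(45 + 34) = (7166 + 14622) - 83*(45 + 34) = 21788 - 83*79 = 21788 - 6557 = 15231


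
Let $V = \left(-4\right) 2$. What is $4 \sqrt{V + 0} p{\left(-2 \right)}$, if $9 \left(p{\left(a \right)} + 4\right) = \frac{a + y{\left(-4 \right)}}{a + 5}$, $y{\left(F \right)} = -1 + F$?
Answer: $- \frac{920 i \sqrt{2}}{27} \approx - 48.188 i$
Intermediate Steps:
$p{\left(a \right)} = -4 + \frac{-5 + a}{9 \left(5 + a\right)}$ ($p{\left(a \right)} = -4 + \frac{\left(a - 5\right) \frac{1}{a + 5}}{9} = -4 + \frac{\left(a - 5\right) \frac{1}{5 + a}}{9} = -4 + \frac{\left(-5 + a\right) \frac{1}{5 + a}}{9} = -4 + \frac{\frac{1}{5 + a} \left(-5 + a\right)}{9} = -4 + \frac{-5 + a}{9 \left(5 + a\right)}$)
$V = -8$
$4 \sqrt{V + 0} p{\left(-2 \right)} = 4 \sqrt{-8 + 0} \frac{5 \left(-37 - -14\right)}{9 \left(5 - 2\right)} = 4 \sqrt{-8} \frac{5 \left(-37 + 14\right)}{9 \cdot 3} = 4 \cdot 2 i \sqrt{2} \cdot \frac{5}{9} \cdot \frac{1}{3} \left(-23\right) = 8 i \sqrt{2} \left(- \frac{115}{27}\right) = - \frac{920 i \sqrt{2}}{27}$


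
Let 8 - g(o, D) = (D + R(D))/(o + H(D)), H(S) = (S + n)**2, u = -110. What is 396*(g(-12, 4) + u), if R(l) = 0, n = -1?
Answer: -39864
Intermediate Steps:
H(S) = (-1 + S)**2 (H(S) = (S - 1)**2 = (-1 + S)**2)
g(o, D) = 8 - D/(o + (-1 + D)**2) (g(o, D) = 8 - (D + 0)/(o + (-1 + D)**2) = 8 - D/(o + (-1 + D)**2))
396*(g(-12, 4) + u) = 396*((-1*4 + 8*(-12) + 8*(-1 + 4)**2)/(-12 + (-1 + 4)**2) - 110) = 396*((-4 - 96 + 8*3**2)/(-12 + 3**2) - 110) = 396*((-4 - 96 + 8*9)/(-12 + 9) - 110) = 396*((-4 - 96 + 72)/(-3) - 110) = 396*(-1/3*(-28) - 110) = 396*(28/3 - 110) = 396*(-302/3) = -39864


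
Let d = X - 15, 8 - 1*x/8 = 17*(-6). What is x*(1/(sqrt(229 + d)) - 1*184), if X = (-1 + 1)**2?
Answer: -161920 + 440*sqrt(214)/107 ≈ -1.6186e+5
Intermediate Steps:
X = 0 (X = 0**2 = 0)
x = 880 (x = 64 - 136*(-6) = 64 - 8*(-102) = 64 + 816 = 880)
d = -15 (d = 0 - 15 = -15)
x*(1/(sqrt(229 + d)) - 1*184) = 880*(1/(sqrt(229 - 15)) - 1*184) = 880*(1/(sqrt(214)) - 184) = 880*(sqrt(214)/214 - 184) = 880*(-184 + sqrt(214)/214) = -161920 + 440*sqrt(214)/107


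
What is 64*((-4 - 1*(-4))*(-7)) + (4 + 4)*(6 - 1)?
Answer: 40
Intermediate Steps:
64*((-4 - 1*(-4))*(-7)) + (4 + 4)*(6 - 1) = 64*((-4 + 4)*(-7)) + 8*5 = 64*(0*(-7)) + 40 = 64*0 + 40 = 0 + 40 = 40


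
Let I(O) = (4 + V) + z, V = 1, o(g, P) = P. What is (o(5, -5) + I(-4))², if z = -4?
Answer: 16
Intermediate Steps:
I(O) = 1 (I(O) = (4 + 1) - 4 = 5 - 4 = 1)
(o(5, -5) + I(-4))² = (-5 + 1)² = (-4)² = 16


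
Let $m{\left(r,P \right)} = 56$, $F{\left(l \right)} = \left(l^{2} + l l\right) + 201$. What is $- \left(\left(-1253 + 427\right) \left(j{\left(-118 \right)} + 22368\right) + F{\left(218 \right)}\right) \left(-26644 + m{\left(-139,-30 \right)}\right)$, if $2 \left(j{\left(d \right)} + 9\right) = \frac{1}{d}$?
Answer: $-488508808522$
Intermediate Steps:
$F{\left(l \right)} = 201 + 2 l^{2}$ ($F{\left(l \right)} = \left(l^{2} + l^{2}\right) + 201 = 2 l^{2} + 201 = 201 + 2 l^{2}$)
$j{\left(d \right)} = -9 + \frac{1}{2 d}$
$- \left(\left(-1253 + 427\right) \left(j{\left(-118 \right)} + 22368\right) + F{\left(218 \right)}\right) \left(-26644 + m{\left(-139,-30 \right)}\right) = - \left(\left(-1253 + 427\right) \left(\left(-9 + \frac{1}{2 \left(-118\right)}\right) + 22368\right) + \left(201 + 2 \cdot 218^{2}\right)\right) \left(-26644 + 56\right) = - \left(- 826 \left(\left(-9 + \frac{1}{2} \left(- \frac{1}{118}\right)\right) + 22368\right) + \left(201 + 2 \cdot 47524\right)\right) \left(-26588\right) = - \left(- 826 \left(\left(-9 - \frac{1}{236}\right) + 22368\right) + \left(201 + 95048\right)\right) \left(-26588\right) = - \left(- 826 \left(- \frac{2125}{236} + 22368\right) + 95249\right) \left(-26588\right) = - \left(\left(-826\right) \frac{5276723}{236} + 95249\right) \left(-26588\right) = - \left(- \frac{36937061}{2} + 95249\right) \left(-26588\right) = - \frac{\left(-36746563\right) \left(-26588\right)}{2} = \left(-1\right) 488508808522 = -488508808522$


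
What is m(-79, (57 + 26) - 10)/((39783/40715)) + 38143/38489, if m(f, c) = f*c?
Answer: -9035830812076/1531207887 ≈ -5901.1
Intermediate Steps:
m(f, c) = c*f
m(-79, (57 + 26) - 10)/((39783/40715)) + 38143/38489 = (((57 + 26) - 10)*(-79))/((39783/40715)) + 38143/38489 = ((83 - 10)*(-79))/((39783*(1/40715))) + 38143*(1/38489) = (73*(-79))/(39783/40715) + 38143/38489 = -5767*40715/39783 + 38143/38489 = -234803405/39783 + 38143/38489 = -9035830812076/1531207887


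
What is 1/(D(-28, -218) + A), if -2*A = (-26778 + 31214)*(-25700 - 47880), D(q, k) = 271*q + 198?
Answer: 1/163193050 ≈ 6.1277e-9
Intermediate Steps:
D(q, k) = 198 + 271*q
A = 163200440 (A = -(-26778 + 31214)*(-25700 - 47880)/2 = -2218*(-73580) = -1/2*(-326400880) = 163200440)
1/(D(-28, -218) + A) = 1/((198 + 271*(-28)) + 163200440) = 1/((198 - 7588) + 163200440) = 1/(-7390 + 163200440) = 1/163193050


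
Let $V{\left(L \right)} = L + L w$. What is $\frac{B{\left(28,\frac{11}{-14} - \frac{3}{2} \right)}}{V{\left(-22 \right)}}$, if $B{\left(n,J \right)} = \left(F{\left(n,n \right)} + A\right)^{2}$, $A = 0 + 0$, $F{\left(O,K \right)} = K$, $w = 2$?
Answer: $- \frac{392}{33} \approx -11.879$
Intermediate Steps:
$V{\left(L \right)} = 3 L$ ($V{\left(L \right)} = L + L 2 = L + 2 L = 3 L$)
$A = 0$
$B{\left(n,J \right)} = n^{2}$ ($B{\left(n,J \right)} = \left(n + 0\right)^{2} = n^{2}$)
$\frac{B{\left(28,\frac{11}{-14} - \frac{3}{2} \right)}}{V{\left(-22 \right)}} = \frac{28^{2}}{3 \left(-22\right)} = \frac{784}{-66} = 784 \left(- \frac{1}{66}\right) = - \frac{392}{33}$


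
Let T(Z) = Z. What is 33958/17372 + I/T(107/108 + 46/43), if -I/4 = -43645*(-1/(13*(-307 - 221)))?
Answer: 24277912169/1697947966 ≈ 14.298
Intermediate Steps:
I = 43645/1716 (I = -(-174580)/((-307 - 221)*(-13)) = -(-174580)/((-528*(-13))) = -(-174580)/6864 = -4*(-43645/6864) = 43645/1716 ≈ 25.434)
33958/17372 + I/T(107/108 + 46/43) = 33958/17372 + 43645/(1716*(107/108 + 46/43)) = 33958*(1/17372) + 43645/(1716*(107*(1/108) + 46*(1/43))) = 16979/8686 + 43645/(1716*(107/108 + 46/43)) = 16979/8686 + 43645/(1716*(9569/4644)) = 16979/8686 + (43645/1716)*(4644/9569) = 16979/8686 + 2412945/195481 = 24277912169/1697947966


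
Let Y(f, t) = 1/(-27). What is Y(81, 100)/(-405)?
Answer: 1/10935 ≈ 9.1449e-5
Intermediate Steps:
Y(f, t) = -1/27
Y(81, 100)/(-405) = -1/27/(-405) = -1/27*(-1/405) = 1/10935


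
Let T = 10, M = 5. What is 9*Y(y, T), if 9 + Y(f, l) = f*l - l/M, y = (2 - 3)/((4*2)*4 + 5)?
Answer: -3753/37 ≈ -101.43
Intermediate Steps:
y = -1/37 (y = -1/(8*4 + 5) = -1/(32 + 5) = -1/37 ≈ -0.027027)
Y(f, l) = -9 - l/5 + f*l (Y(f, l) = -9 + (f*l - l/5) = -9 + (-l/5 + f*l) = -9 - l/5 + f*l)
9*Y(y, T) = 9*(-9 - ⅕*10 - 1/37*10) = 9*(-9 - 2 - 10/37) = 9*(-417/37) = -3753/37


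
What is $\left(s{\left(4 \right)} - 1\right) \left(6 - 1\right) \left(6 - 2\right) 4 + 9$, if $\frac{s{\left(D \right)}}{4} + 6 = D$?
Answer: $-711$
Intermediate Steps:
$s{\left(D \right)} = -24 + 4 D$
$\left(s{\left(4 \right)} - 1\right) \left(6 - 1\right) \left(6 - 2\right) 4 + 9 = \left(\left(-24 + 4 \cdot 4\right) - 1\right) \left(6 - 1\right) \left(6 - 2\right) 4 + 9 = \left(\left(-24 + 16\right) - 1\right) 5 \cdot 4 \cdot 4 + 9 = \left(-8 - 1\right) 5 \cdot 16 + 9 = \left(-9\right) 5 \cdot 16 + 9 = \left(-45\right) 16 + 9 = -720 + 9 = -711$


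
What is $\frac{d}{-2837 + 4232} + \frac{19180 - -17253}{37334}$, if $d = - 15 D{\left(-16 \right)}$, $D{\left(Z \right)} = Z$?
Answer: $\frac{3985613}{3472062} \approx 1.1479$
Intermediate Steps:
$d = 240$ ($d = \left(-15\right) \left(-16\right) = 240$)
$\frac{d}{-2837 + 4232} + \frac{19180 - -17253}{37334} = \frac{240}{-2837 + 4232} + \frac{19180 - -17253}{37334} = \frac{240}{1395} + \left(19180 + 17253\right) \frac{1}{37334} = 240 \cdot \frac{1}{1395} + 36433 \cdot \frac{1}{37334} = \frac{16}{93} + \frac{36433}{37334} = \frac{3985613}{3472062}$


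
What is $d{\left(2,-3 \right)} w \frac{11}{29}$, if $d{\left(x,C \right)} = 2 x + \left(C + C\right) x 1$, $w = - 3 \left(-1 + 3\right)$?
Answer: $\frac{528}{29} \approx 18.207$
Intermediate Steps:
$w = -6$ ($w = \left(-3\right) 2 = -6$)
$d{\left(x,C \right)} = 2 x + 2 C x$
$d{\left(2,-3 \right)} w \frac{11}{29} = 2 \cdot 2 \left(1 - 3\right) \left(-6\right) \frac{11}{29} = 2 \cdot 2 \left(-2\right) \left(-6\right) 11 \cdot \frac{1}{29} = \left(-8\right) \left(-6\right) \frac{11}{29} = 48 \cdot \frac{11}{29} = \frac{528}{29}$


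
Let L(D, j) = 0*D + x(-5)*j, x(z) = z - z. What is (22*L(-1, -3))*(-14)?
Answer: 0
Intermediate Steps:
x(z) = 0
L(D, j) = 0 (L(D, j) = 0*D + 0*j = 0 + 0 = 0)
(22*L(-1, -3))*(-14) = (22*0)*(-14) = 0*(-14) = 0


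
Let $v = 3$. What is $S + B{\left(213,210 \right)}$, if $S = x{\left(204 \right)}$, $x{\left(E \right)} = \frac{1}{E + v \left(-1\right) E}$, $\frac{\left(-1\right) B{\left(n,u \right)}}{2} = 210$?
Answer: $- \frac{171361}{408} \approx -420.0$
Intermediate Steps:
$B{\left(n,u \right)} = -420$ ($B{\left(n,u \right)} = \left(-2\right) 210 = -420$)
$x{\left(E \right)} = - \frac{1}{2 E}$ ($x{\left(E \right)} = \frac{1}{E + 3 \left(-1\right) E} = \frac{1}{E - 3 E} = \frac{1}{\left(-2\right) E} = - \frac{1}{2 E}$)
$S = - \frac{1}{408}$ ($S = - \frac{1}{2 \cdot 204} = \left(- \frac{1}{2}\right) \frac{1}{204} = - \frac{1}{408} \approx -0.002451$)
$S + B{\left(213,210 \right)} = - \frac{1}{408} - 420 = - \frac{171361}{408}$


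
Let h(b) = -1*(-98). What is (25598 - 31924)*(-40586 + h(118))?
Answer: 256127088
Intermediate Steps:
h(b) = 98
(25598 - 31924)*(-40586 + h(118)) = (25598 - 31924)*(-40586 + 98) = -6326*(-40488) = 256127088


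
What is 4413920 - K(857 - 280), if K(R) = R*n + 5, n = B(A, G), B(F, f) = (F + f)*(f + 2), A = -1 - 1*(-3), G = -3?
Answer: 4413338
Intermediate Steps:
A = 2 (A = -1 + 3 = 2)
B(F, f) = (2 + f)*(F + f) (B(F, f) = (F + f)*(2 + f) = (2 + f)*(F + f))
n = 1 (n = (-3)**2 + 2*2 + 2*(-3) + 2*(-3) = 9 + 4 - 6 - 6 = 1)
K(R) = 5 + R (K(R) = R*1 + 5 = R + 5 = 5 + R)
4413920 - K(857 - 280) = 4413920 - (5 + (857 - 280)) = 4413920 - (5 + 577) = 4413920 - 1*582 = 4413920 - 582 = 4413338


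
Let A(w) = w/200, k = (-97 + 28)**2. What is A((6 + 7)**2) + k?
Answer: 952369/200 ≈ 4761.8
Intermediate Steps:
k = 4761 (k = (-69)**2 = 4761)
A(w) = w/200 (A(w) = w*(1/200) = w/200)
A((6 + 7)**2) + k = (6 + 7)**2/200 + 4761 = (1/200)*13**2 + 4761 = (1/200)*169 + 4761 = 169/200 + 4761 = 952369/200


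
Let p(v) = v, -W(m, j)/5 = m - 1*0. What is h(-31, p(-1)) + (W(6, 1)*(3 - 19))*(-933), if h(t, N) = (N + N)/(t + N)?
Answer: -7165439/16 ≈ -4.4784e+5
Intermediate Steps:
W(m, j) = -5*m (W(m, j) = -5*(m - 1*0) = -5*(m + 0) = -5*m)
h(t, N) = 2*N/(N + t) (h(t, N) = (2*N)/(N + t) = 2*N/(N + t))
h(-31, p(-1)) + (W(6, 1)*(3 - 19))*(-933) = 2*(-1)/(-1 - 31) + ((-5*6)*(3 - 19))*(-933) = 2*(-1)/(-32) - 30*(-16)*(-933) = 2*(-1)*(-1/32) + 480*(-933) = 1/16 - 447840 = -7165439/16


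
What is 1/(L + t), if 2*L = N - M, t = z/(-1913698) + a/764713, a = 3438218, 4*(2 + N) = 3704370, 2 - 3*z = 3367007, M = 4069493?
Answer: -2926859477348/4600133823172048247 ≈ -6.3626e-7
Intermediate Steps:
z = -1122335 (z = ⅔ - ⅓*3367007 = ⅔ - 3367007/3 = -1122335)
N = 1852181/2 (N = -2 + (¼)*3704370 = -2 + 1852185/2 = 1852181/2 ≈ 9.2609e+5)
t = 7437975075019/1463429738674 (t = -1122335/(-1913698) + 3438218/764713 = -1122335*(-1/1913698) + 3438218*(1/764713) = 1122335/1913698 + 3438218/764713 = 7437975075019/1463429738674 ≈ 5.0826)
L = -6286805/4 (L = (1852181/2 - 1*4069493)/2 = (1852181/2 - 4069493)/2 = (½)*(-6286805/2) = -6286805/4 ≈ -1.5717e+6)
1/(L + t) = 1/(-6286805/4 + 7437975075019/1463429738674) = 1/(-4600133823172048247/2926859477348) = -2926859477348/4600133823172048247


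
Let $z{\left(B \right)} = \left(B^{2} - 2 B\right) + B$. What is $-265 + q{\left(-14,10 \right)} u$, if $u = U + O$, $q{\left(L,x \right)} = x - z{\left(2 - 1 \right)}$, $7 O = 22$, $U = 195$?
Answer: $\frac{12015}{7} \approx 1716.4$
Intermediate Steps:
$O = \frac{22}{7}$ ($O = \frac{1}{7} \cdot 22 = \frac{22}{7} \approx 3.1429$)
$z{\left(B \right)} = B^{2} - B$
$q{\left(L,x \right)} = x$ ($q{\left(L,x \right)} = x - \left(2 - 1\right) \left(-1 + \left(2 - 1\right)\right) = x - 1 \left(-1 + 1\right) = x - 1 \cdot 0 = x - 0 = x + 0 = x$)
$u = \frac{1387}{7}$ ($u = 195 + \frac{22}{7} = \frac{1387}{7} \approx 198.14$)
$-265 + q{\left(-14,10 \right)} u = -265 + 10 \cdot \frac{1387}{7} = -265 + \frac{13870}{7} = \frac{12015}{7}$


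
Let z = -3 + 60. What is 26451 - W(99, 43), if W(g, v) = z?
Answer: 26394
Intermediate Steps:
z = 57
W(g, v) = 57
26451 - W(99, 43) = 26451 - 1*57 = 26451 - 57 = 26394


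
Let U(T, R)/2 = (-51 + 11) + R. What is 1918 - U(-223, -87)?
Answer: 2172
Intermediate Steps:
U(T, R) = -80 + 2*R (U(T, R) = 2*((-51 + 11) + R) = 2*(-40 + R) = -80 + 2*R)
1918 - U(-223, -87) = 1918 - (-80 + 2*(-87)) = 1918 - (-80 - 174) = 1918 - 1*(-254) = 1918 + 254 = 2172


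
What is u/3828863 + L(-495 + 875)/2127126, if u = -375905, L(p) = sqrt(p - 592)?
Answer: -375905/3828863 + I*sqrt(53)/1063563 ≈ -0.098177 + 6.845e-6*I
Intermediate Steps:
L(p) = sqrt(-592 + p)
u/3828863 + L(-495 + 875)/2127126 = -375905/3828863 + sqrt(-592 + (-495 + 875))/2127126 = -375905*1/3828863 + sqrt(-592 + 380)*(1/2127126) = -375905/3828863 + sqrt(-212)*(1/2127126) = -375905/3828863 + (2*I*sqrt(53))*(1/2127126) = -375905/3828863 + I*sqrt(53)/1063563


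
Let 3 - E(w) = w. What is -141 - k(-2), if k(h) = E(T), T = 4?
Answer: -140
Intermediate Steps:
E(w) = 3 - w
k(h) = -1 (k(h) = 3 - 1*4 = 3 - 4 = -1)
-141 - k(-2) = -141 - 1*(-1) = -141 + 1 = -140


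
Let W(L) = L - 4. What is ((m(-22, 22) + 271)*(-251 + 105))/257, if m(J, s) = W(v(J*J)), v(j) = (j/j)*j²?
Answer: -34240358/257 ≈ -1.3323e+5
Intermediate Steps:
v(j) = j² (v(j) = 1*j² = j²)
W(L) = -4 + L
m(J, s) = -4 + J⁴ (m(J, s) = -4 + (J*J)² = -4 + (J²)² = -4 + J⁴)
((m(-22, 22) + 271)*(-251 + 105))/257 = (((-4 + (-22)⁴) + 271)*(-251 + 105))/257 = (((-4 + 234256) + 271)*(-146))*(1/257) = ((234252 + 271)*(-146))*(1/257) = (234523*(-146))*(1/257) = -34240358*1/257 = -34240358/257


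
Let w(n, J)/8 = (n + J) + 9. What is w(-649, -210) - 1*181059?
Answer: -187859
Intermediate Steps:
w(n, J) = 72 + 8*J + 8*n (w(n, J) = 8*((n + J) + 9) = 8*((J + n) + 9) = 8*(9 + J + n) = 72 + 8*J + 8*n)
w(-649, -210) - 1*181059 = (72 + 8*(-210) + 8*(-649)) - 1*181059 = (72 - 1680 - 5192) - 181059 = -6800 - 181059 = -187859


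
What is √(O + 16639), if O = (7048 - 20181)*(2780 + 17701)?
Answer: I*√268960334 ≈ 16400.0*I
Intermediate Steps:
O = -268976973 (O = -13133*20481 = -268976973)
√(O + 16639) = √(-268976973 + 16639) = √(-268960334) = I*√268960334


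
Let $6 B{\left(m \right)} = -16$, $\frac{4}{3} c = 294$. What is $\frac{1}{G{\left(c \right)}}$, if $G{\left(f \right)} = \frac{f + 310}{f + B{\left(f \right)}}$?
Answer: $\frac{1307}{3183} \approx 0.41062$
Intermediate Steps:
$c = \frac{441}{2}$ ($c = \frac{3}{4} \cdot 294 = \frac{441}{2} \approx 220.5$)
$B{\left(m \right)} = - \frac{8}{3}$ ($B{\left(m \right)} = \frac{1}{6} \left(-16\right) = - \frac{8}{3}$)
$G{\left(f \right)} = \frac{310 + f}{- \frac{8}{3} + f}$ ($G{\left(f \right)} = \frac{f + 310}{f - \frac{8}{3}} = \frac{310 + f}{- \frac{8}{3} + f}$)
$\frac{1}{G{\left(c \right)}} = \frac{1}{3 \frac{1}{-8 + 3 \cdot \frac{441}{2}} \left(310 + \frac{441}{2}\right)} = \frac{1}{3 \frac{1}{-8 + \frac{1323}{2}} \cdot \frac{1061}{2}} = \frac{1}{3 \frac{1}{\frac{1307}{2}} \cdot \frac{1061}{2}} = \frac{1}{3 \cdot \frac{2}{1307} \cdot \frac{1061}{2}} = \frac{1}{\frac{3183}{1307}} = \frac{1307}{3183}$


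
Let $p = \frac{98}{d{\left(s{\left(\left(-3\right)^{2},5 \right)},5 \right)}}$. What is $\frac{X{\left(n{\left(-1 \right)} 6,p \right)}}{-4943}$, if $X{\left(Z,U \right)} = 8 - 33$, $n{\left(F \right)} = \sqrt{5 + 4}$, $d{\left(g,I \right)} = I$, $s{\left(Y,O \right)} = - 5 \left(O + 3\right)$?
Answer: $\frac{25}{4943} \approx 0.0050577$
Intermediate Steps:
$s{\left(Y,O \right)} = -15 - 5 O$ ($s{\left(Y,O \right)} = - 5 \left(3 + O\right) = -15 - 5 O$)
$n{\left(F \right)} = 3$ ($n{\left(F \right)} = \sqrt{9} = 3$)
$p = \frac{98}{5} \approx 19.6$
$X{\left(Z,U \right)} = -25$
$\frac{X{\left(n{\left(-1 \right)} 6,p \right)}}{-4943} = - \frac{25}{-4943} = \left(-25\right) \left(- \frac{1}{4943}\right) = \frac{25}{4943}$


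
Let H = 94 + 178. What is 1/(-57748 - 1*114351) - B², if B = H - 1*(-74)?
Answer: -20603003885/172099 ≈ -1.1972e+5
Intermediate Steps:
H = 272
B = 346 (B = 272 - 1*(-74) = 272 + 74 = 346)
1/(-57748 - 1*114351) - B² = 1/(-57748 - 1*114351) - 1*346² = 1/(-57748 - 114351) - 1*119716 = 1/(-172099) - 119716 = -1/172099 - 119716 = -20603003885/172099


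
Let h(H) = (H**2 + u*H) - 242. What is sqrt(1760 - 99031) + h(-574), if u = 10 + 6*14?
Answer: 275278 + I*sqrt(97271) ≈ 2.7528e+5 + 311.88*I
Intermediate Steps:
u = 94 (u = 10 + 84 = 94)
h(H) = -242 + H**2 + 94*H (h(H) = (H**2 + 94*H) - 242 = -242 + H**2 + 94*H)
sqrt(1760 - 99031) + h(-574) = sqrt(1760 - 99031) + (-242 + (-574)**2 + 94*(-574)) = sqrt(-97271) + (-242 + 329476 - 53956) = I*sqrt(97271) + 275278 = 275278 + I*sqrt(97271)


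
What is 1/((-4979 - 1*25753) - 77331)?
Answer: -1/108063 ≈ -9.2539e-6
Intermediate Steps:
1/((-4979 - 1*25753) - 77331) = 1/((-4979 - 25753) - 77331) = 1/(-30732 - 77331) = 1/(-108063) = -1/108063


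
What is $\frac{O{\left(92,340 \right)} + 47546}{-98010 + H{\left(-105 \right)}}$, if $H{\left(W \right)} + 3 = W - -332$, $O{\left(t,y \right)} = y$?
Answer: $- \frac{23943}{48893} \approx -0.4897$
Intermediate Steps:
$H{\left(W \right)} = 329 + W$ ($H{\left(W \right)} = -3 + \left(W - -332\right) = -3 + \left(W + 332\right) = -3 + \left(332 + W\right) = 329 + W$)
$\frac{O{\left(92,340 \right)} + 47546}{-98010 + H{\left(-105 \right)}} = \frac{340 + 47546}{-98010 + \left(329 - 105\right)} = \frac{47886}{-98010 + 224} = \frac{47886}{-97786} = 47886 \left(- \frac{1}{97786}\right) = - \frac{23943}{48893}$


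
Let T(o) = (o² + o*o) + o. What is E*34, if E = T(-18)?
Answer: 21420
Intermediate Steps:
T(o) = o + 2*o² (T(o) = (o² + o²) + o = 2*o² + o = o + 2*o²)
E = 630 (E = -18*(1 + 2*(-18)) = -18*(1 - 36) = -18*(-35) = 630)
E*34 = 630*34 = 21420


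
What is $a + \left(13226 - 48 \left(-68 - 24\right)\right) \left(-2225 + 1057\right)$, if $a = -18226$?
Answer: $-20624082$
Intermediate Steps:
$a + \left(13226 - 48 \left(-68 - 24\right)\right) \left(-2225 + 1057\right) = -18226 + \left(13226 - 48 \left(-68 - 24\right)\right) \left(-2225 + 1057\right) = -18226 + \left(13226 - -4416\right) \left(-1168\right) = -18226 + \left(13226 + 4416\right) \left(-1168\right) = -18226 + 17642 \left(-1168\right) = -18226 - 20605856 = -20624082$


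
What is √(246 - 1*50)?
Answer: 14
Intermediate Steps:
√(246 - 1*50) = √(246 - 50) = √196 = 14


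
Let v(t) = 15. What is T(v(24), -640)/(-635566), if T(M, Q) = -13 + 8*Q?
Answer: 5133/635566 ≈ 0.0080763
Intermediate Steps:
T(v(24), -640)/(-635566) = (-13 + 8*(-640))/(-635566) = (-13 - 5120)*(-1/635566) = -5133*(-1/635566) = 5133/635566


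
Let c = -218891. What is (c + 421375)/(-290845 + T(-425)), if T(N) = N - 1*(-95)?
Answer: -202484/291175 ≈ -0.69540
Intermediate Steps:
T(N) = 95 + N (T(N) = N + 95 = 95 + N)
(c + 421375)/(-290845 + T(-425)) = (-218891 + 421375)/(-290845 + (95 - 425)) = 202484/(-290845 - 330) = 202484/(-291175) = 202484*(-1/291175) = -202484/291175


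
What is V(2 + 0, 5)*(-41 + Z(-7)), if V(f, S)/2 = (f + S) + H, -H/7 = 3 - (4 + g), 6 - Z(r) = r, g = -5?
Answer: 1176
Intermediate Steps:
Z(r) = 6 - r
H = -28 (H = -7*(3 - (4 - 5)) = -7*(3 - 1*(-1)) = -7*(3 + 1) = -7*4 = -28)
V(f, S) = -56 + 2*S + 2*f (V(f, S) = 2*((f + S) - 28) = 2*((S + f) - 28) = 2*(-28 + S + f) = -56 + 2*S + 2*f)
V(2 + 0, 5)*(-41 + Z(-7)) = (-56 + 2*5 + 2*(2 + 0))*(-41 + (6 - 1*(-7))) = (-56 + 10 + 2*2)*(-41 + (6 + 7)) = (-56 + 10 + 4)*(-41 + 13) = -42*(-28) = 1176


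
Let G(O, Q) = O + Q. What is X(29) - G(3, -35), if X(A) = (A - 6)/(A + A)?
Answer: 1879/58 ≈ 32.397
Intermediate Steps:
X(A) = (-6 + A)/(2*A) (X(A) = (-6 + A)/((2*A)) = (-6 + A)*(1/(2*A)) = (-6 + A)/(2*A))
X(29) - G(3, -35) = (½)*(-6 + 29)/29 - (3 - 35) = (½)*(1/29)*23 - 1*(-32) = 23/58 + 32 = 1879/58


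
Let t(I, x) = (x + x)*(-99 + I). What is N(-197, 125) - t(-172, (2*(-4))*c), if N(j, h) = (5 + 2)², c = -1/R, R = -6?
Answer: -2021/3 ≈ -673.67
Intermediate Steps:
c = ⅙ (c = -1/(-6) = -1*(-⅙) = ⅙ ≈ 0.16667)
N(j, h) = 49 (N(j, h) = 7² = 49)
t(I, x) = 2*x*(-99 + I) (t(I, x) = (2*x)*(-99 + I) = 2*x*(-99 + I))
N(-197, 125) - t(-172, (2*(-4))*c) = 49 - 2*(2*(-4))*(⅙)*(-99 - 172) = 49 - 2*(-8*⅙)*(-271) = 49 - 2*(-4)*(-271)/3 = 49 - 1*2168/3 = 49 - 2168/3 = -2021/3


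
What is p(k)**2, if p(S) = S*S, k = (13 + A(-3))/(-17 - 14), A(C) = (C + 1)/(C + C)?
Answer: 2560000/74805201 ≈ 0.034222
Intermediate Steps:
A(C) = (1 + C)/(2*C) (A(C) = (1 + C)/((2*C)) = (1 + C)*(1/(2*C)) = (1 + C)/(2*C))
k = -40/93 (k = (13 + (1/2)*(1 - 3)/(-3))/(-17 - 14) = (13 + (1/2)*(-1/3)*(-2))/(-31) = (13 + 1/3)*(-1/31) = (40/3)*(-1/31) = -40/93 ≈ -0.43011)
p(S) = S**2
p(k)**2 = ((-40/93)**2)**2 = (1600/8649)**2 = 2560000/74805201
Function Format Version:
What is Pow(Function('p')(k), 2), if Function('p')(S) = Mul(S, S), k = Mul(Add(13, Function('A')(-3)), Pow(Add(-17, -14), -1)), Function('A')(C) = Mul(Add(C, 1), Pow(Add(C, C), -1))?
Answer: Rational(2560000, 74805201) ≈ 0.034222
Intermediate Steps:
Function('A')(C) = Mul(Rational(1, 2), Pow(C, -1), Add(1, C)) (Function('A')(C) = Mul(Add(1, C), Pow(Mul(2, C), -1)) = Mul(Add(1, C), Mul(Rational(1, 2), Pow(C, -1))) = Mul(Rational(1, 2), Pow(C, -1), Add(1, C)))
k = Rational(-40, 93) (k = Mul(Add(13, Mul(Rational(1, 2), Pow(-3, -1), Add(1, -3))), Pow(Add(-17, -14), -1)) = Mul(Add(13, Mul(Rational(1, 2), Rational(-1, 3), -2)), Pow(-31, -1)) = Mul(Add(13, Rational(1, 3)), Rational(-1, 31)) = Mul(Rational(40, 3), Rational(-1, 31)) = Rational(-40, 93) ≈ -0.43011)
Function('p')(S) = Pow(S, 2)
Pow(Function('p')(k), 2) = Pow(Pow(Rational(-40, 93), 2), 2) = Pow(Rational(1600, 8649), 2) = Rational(2560000, 74805201)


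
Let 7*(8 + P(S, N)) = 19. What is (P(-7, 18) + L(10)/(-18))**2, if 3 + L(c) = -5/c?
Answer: 1646089/63504 ≈ 25.921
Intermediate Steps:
L(c) = -3 - 5/c
P(S, N) = -37/7 (P(S, N) = -8 + (1/7)*19 = -8 + 19/7 = -37/7)
(P(-7, 18) + L(10)/(-18))**2 = (-37/7 + (-3 - 5/10)/(-18))**2 = (-37/7 + (-3 - 5*1/10)*(-1/18))**2 = (-37/7 + (-3 - 1/2)*(-1/18))**2 = (-37/7 - 7/2*(-1/18))**2 = (-37/7 + 7/36)**2 = (-1283/252)**2 = 1646089/63504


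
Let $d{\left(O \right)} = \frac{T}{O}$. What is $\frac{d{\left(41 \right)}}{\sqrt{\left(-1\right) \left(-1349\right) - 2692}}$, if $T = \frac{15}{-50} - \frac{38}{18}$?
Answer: $\frac{217 i \sqrt{1343}}{4955670} \approx 0.0016047 i$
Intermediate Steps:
$T = - \frac{217}{90}$ ($T = 15 \left(- \frac{1}{50}\right) - \frac{19}{9} = - \frac{3}{10} - \frac{19}{9} = - \frac{217}{90} \approx -2.4111$)
$d{\left(O \right)} = - \frac{217}{90 O}$
$\frac{d{\left(41 \right)}}{\sqrt{\left(-1\right) \left(-1349\right) - 2692}} = \frac{\left(- \frac{217}{90}\right) \frac{1}{41}}{\sqrt{\left(-1\right) \left(-1349\right) - 2692}} = \frac{\left(- \frac{217}{90}\right) \frac{1}{41}}{\sqrt{1349 - 2692}} = - \frac{217}{3690 \sqrt{-1343}} = - \frac{217}{3690 i \sqrt{1343}} = - \frac{217 \left(- \frac{i \sqrt{1343}}{1343}\right)}{3690} = \frac{217 i \sqrt{1343}}{4955670}$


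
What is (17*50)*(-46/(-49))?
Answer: 39100/49 ≈ 797.96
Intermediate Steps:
(17*50)*(-46/(-49)) = 850*(-46*(-1/49)) = 850*(46/49) = 39100/49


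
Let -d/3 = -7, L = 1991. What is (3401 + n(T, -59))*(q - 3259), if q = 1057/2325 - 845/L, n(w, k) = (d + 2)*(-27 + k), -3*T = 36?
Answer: -21467400146149/4629075 ≈ -4.6375e+6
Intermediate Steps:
T = -12 (T = -1/3*36 = -12)
d = 21 (d = -3*(-7) = 21)
n(w, k) = -621 + 23*k (n(w, k) = (21 + 2)*(-27 + k) = 23*(-27 + k) = -621 + 23*k)
q = 139862/4629075 (q = 1057/2325 - 845/1991 = 139862/4629075 ≈ 0.030214)
(3401 + n(T, -59))*(q - 3259) = (3401 + (-621 + 23*(-59)))*(139862/4629075 - 3259) = (3401 + (-621 - 1357))*(-15086015563/4629075) = (3401 - 1978)*(-15086015563/4629075) = 1423*(-15086015563/4629075) = -21467400146149/4629075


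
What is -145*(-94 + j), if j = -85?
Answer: 25955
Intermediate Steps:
-145*(-94 + j) = -145*(-94 - 85) = -145*(-179) = 25955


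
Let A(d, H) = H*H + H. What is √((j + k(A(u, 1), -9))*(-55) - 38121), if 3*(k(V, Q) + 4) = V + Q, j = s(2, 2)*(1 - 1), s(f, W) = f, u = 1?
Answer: I*√339954/3 ≈ 194.35*I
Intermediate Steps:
A(d, H) = H + H² (A(d, H) = H² + H = H + H²)
j = 0 (j = 2*(1 - 1) = 2*0 = 0)
k(V, Q) = -4 + Q/3 + V/3 (k(V, Q) = -4 + (V + Q)/3 = -4 + (Q + V)/3 = -4 + (Q/3 + V/3) = -4 + Q/3 + V/3)
√((j + k(A(u, 1), -9))*(-55) - 38121) = √((0 + (-4 + (⅓)*(-9) + (1*(1 + 1))/3))*(-55) - 38121) = √((0 + (-4 - 3 + (1*2)/3))*(-55) - 38121) = √((0 + (-4 - 3 + (⅓)*2))*(-55) - 38121) = √((0 + (-4 - 3 + ⅔))*(-55) - 38121) = √((0 - 19/3)*(-55) - 38121) = √(-19/3*(-55) - 38121) = √(1045/3 - 38121) = √(-113318/3) = I*√339954/3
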